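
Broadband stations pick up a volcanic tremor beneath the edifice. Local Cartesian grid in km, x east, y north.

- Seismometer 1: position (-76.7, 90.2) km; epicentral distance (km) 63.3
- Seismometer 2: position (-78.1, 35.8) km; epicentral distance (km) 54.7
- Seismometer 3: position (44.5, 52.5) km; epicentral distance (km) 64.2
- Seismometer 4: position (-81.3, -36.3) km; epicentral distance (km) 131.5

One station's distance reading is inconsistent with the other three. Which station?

Solve using three stations at a time. Using Seismometer 1, Seismometer 3, Seismometer 4 (subtract circle equations pairwise → linear system) gives (x, y) ≈ (-14.8, 77.1).
Distances from that point to each station vs reported:
  Seismometer 1: calculated 63.3 vs reported 63.3 → residual 0.0 km
  Seismometer 2: calculated 75.6 vs reported 54.7 → residual 20.9 km
  Seismometer 3: calculated 64.2 vs reported 64.2 → residual 0.0 km
  Seismometer 4: calculated 131.5 vs reported 131.5 → residual 0.0 km
Seismometer 1, Seismometer 3, Seismometer 4 are mutually consistent (residuals ≈ 0); Seismometer 2 is off by 20.9 km.

Seismometer 2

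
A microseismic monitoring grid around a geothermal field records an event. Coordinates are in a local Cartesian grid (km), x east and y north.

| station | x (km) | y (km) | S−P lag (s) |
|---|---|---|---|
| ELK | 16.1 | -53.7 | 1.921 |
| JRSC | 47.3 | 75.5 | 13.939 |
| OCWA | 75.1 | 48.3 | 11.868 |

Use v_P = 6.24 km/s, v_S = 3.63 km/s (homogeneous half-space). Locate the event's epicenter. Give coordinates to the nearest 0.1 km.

x ≈ 29.8 km, y ≈ -44.2 km

Distance from S−P lag: d = Δt · v_P v_S / (v_P − v_S) = Δt · (6.24·3.63)/(6.24−3.63) ≈ 8.6786·Δt.
So d_ELK = 16.67, d_JRSC = 120.97, d_OCWA = 103.00 km.
Circle about each station: (x − 16.1)² + (y + 53.7)² = 16.67²; (x − 47.3)² + (y − 75.5)² = 120.97²; (x − 75.1)² + (y − 48.3)² = 103.00².
Subtracting the ELK equation from the JRSC and OCWA equations removes the quadratic terms:
62.4 x + 258.4 y = -9561.21
118.0 x + 204.0 y = -5501.11
Solving the 2×2 system: x ≈ 29.8, y ≈ -44.2 km.
Check against ELK (with the unrounded x, y): √((x − 16.1)²+(y + 53.7)²) = 16.66 ≈ 16.67 km. ✓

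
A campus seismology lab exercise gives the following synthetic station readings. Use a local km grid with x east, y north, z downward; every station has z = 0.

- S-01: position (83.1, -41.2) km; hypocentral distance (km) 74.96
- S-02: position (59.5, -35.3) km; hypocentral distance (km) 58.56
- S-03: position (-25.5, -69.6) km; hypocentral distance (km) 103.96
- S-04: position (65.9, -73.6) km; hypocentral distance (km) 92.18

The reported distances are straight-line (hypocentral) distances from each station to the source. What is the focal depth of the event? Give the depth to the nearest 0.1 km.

Each station gives a sphere (x−x_i)² + (y−y_i)² + z² = d_i² (stations at z=0).
Subtracting the S-01 sphere from S-02 and S-03: z² cancels, leaving linear equations in x and y:
-47.2 x + 11.8 y = -1626.98
-217.2 x − 56.8 y = -8297.32
Solving: x ≈ 36.294, y ≈ 7.295 km (keep extra digits for the depth step; rounded: 36.3, 7.3).
Then from the S-01 sphere: z² = 74.96² − (x − 83.1)² − (y + 41.2)² with x = 36.294, y = 7.295, so z ≈ 32.809 ≈ 32.8 km.

z ≈ 32.8 km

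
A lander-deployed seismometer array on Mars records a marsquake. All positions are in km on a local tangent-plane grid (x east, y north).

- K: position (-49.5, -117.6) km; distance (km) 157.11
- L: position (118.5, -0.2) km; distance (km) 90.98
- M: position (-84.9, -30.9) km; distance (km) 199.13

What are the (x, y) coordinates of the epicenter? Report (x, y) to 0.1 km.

105.2 km east, -90.2 km north

Circle about each station: (x + 49.5)² + (y + 117.6)² = 157.11²; (x − 118.5)² + (y + 0.2)² = 90.98²; (x + 84.9)² + (y + 30.9)² = 199.13².
Subtracting the K equation from the L and M equations removes the quadratic terms:
336.0 x + 234.8 y = 14168.47
-70.8 x + 173.4 y = -23086.39
Solving the 2×2 system: x ≈ 105.2, y ≈ -90.2 km.
Check against K (with the unrounded x, y): √((x + 49.5)²+(y + 117.6)²) = 157.10 ≈ 157.11 km. ✓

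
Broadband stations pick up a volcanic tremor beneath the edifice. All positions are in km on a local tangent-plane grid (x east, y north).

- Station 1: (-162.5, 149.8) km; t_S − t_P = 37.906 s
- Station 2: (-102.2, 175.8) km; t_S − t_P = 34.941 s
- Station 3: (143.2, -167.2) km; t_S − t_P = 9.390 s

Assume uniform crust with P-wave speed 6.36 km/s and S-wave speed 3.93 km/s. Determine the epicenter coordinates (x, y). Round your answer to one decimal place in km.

x ≈ 158.3 km, y ≈ -71.8 km

Distance from S−P lag: d = Δt · v_P v_S / (v_P − v_S) = Δt · (6.36·3.93)/(6.36−3.93) ≈ 10.2859·Δt.
So d_Station 1 = 389.90, d_Station 2 = 359.40, d_Station 3 = 96.58 km.
Circle about each station: (x + 162.5)² + (y − 149.8)² = 389.90²; (x + 102.2)² + (y − 175.8)² = 359.40²; (x − 143.2)² + (y + 167.2)² = 96.58².
Subtracting the Station 1 equation from the Station 2 and Station 3 equations removes the quadratic terms:
120.6 x + 52.0 y = 15357.84
611.4 x − 634.0 y = 142310.10
Solving the 2×2 system: x ≈ 158.3, y ≈ -71.8 km.
Check against Station 1 (with the unrounded x, y): √((x + 162.5)²+(y − 149.8)²) = 389.90 ≈ 389.90 km. ✓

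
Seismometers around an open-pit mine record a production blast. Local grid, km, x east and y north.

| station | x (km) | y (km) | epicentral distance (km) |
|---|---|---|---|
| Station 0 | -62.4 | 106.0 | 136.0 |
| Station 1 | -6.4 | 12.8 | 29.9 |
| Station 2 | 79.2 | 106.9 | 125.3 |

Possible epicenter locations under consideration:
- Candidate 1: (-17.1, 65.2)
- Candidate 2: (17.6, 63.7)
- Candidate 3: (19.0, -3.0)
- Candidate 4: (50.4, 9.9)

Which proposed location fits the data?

For each candidate, compare |candidate − station| to the reported distance:
Candidate 1: residuals Station 0 75.0, Station 1 23.6, Station 2 20.4 → max 75.0 km
Candidate 2: residuals Station 0 45.5, Station 1 26.4, Station 2 50.1 → max 50.1 km
Candidate 3: residuals Station 0 0.0, Station 1 0.0, Station 2 0.0 → max 0.0 km
Candidate 4: residuals Station 0 12.2, Station 1 27.0, Station 2 24.1 → max 27.0 km
Only Candidate 3 has all residuals ≈ 0.

Candidate 3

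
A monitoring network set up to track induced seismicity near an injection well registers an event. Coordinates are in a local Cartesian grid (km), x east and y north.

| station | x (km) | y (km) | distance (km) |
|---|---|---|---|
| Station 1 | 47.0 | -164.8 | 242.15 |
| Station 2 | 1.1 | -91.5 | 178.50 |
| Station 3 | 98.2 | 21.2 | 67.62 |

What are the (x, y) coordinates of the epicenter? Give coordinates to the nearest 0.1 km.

x ≈ 60.0 km, y ≈ 77.0 km

Circle about each station: (x − 47.0)² + (y + 164.8)² = 242.15²; (x − 1.1)² + (y + 91.5)² = 178.50²; (x − 98.2)² + (y − 21.2)² = 67.62².
Subtracting the Station 1 equation from the Station 2 and Station 3 equations removes the quadratic terms:
-91.8 x + 146.6 y = 5779.79
102.4 x + 372.0 y = 34788.80
Solving the 2×2 system: x ≈ 60.0, y ≈ 77.0 km.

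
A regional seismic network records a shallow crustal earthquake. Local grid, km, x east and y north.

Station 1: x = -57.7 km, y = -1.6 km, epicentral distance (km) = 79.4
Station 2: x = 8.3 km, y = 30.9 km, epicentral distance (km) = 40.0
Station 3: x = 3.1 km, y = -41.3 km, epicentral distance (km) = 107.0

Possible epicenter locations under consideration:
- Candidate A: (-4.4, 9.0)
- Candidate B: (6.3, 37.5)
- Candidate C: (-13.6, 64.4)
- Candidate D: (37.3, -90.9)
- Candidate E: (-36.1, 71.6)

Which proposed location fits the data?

For each candidate, compare |candidate − station| to the reported distance:
Candidate A: residuals Station 1 25.1, Station 2 14.7, Station 3 56.1 → max 56.1 km
Candidate B: residuals Station 1 4.4, Station 2 33.1, Station 3 28.1 → max 33.1 km
Candidate C: residuals Station 1 0.0, Station 2 0.0, Station 3 0.0 → max 0.0 km
Candidate D: residuals Station 1 51.0, Station 2 85.2, Station 3 46.8 → max 85.2 km
Candidate E: residuals Station 1 3.1, Station 2 20.2, Station 3 12.5 → max 20.2 km
Only Candidate C has all residuals ≈ 0.

Candidate C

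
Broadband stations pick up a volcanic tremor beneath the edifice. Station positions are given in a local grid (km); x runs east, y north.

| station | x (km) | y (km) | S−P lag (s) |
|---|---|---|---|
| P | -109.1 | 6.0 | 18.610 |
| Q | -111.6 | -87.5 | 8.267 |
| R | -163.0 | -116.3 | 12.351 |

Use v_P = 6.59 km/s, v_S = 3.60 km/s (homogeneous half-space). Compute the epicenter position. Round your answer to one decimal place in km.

-66.9 km east, -135.5 km north

Distance from S−P lag: d = Δt · v_P v_S / (v_P − v_S) = Δt · (6.59·3.60)/(6.59−3.60) ≈ 7.9344·Δt.
So d_P = 147.66, d_Q = 65.59, d_R = 98.00 km.
Circle about each station: (x + 109.1)² + (y − 6.0)² = 147.66²; (x + 111.6)² + (y + 87.5)² = 65.59²; (x + 163.0)² + (y + 116.3)² = 98.00².
Subtracting the P equation from the Q and R equations removes the quadratic terms:
-5.0 x − 187.0 y = 25673.43
-107.8 x − 244.6 y = 40355.36
Solving the 2×2 system: x ≈ -66.9, y ≈ -135.5 km.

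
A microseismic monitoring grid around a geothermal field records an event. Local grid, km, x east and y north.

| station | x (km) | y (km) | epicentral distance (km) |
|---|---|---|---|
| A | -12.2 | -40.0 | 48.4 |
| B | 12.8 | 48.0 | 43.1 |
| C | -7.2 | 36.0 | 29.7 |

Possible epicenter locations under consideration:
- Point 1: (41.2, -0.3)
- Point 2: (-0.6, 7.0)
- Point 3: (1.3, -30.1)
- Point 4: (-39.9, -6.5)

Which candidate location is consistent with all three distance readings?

For each candidate, compare |candidate − station| to the reported distance:
Point 1: residuals A 18.1, B 12.9, C 30.8 → max 30.8 km
Point 2: residuals A 0.0, B 0.0, C 0.0 → max 0.0 km
Point 3: residuals A 31.7, B 35.8, C 36.9 → max 36.9 km
Point 4: residuals A 4.9, B 32.7, C 23.9 → max 32.7 km
Only Point 2 has all residuals ≈ 0.

Point 2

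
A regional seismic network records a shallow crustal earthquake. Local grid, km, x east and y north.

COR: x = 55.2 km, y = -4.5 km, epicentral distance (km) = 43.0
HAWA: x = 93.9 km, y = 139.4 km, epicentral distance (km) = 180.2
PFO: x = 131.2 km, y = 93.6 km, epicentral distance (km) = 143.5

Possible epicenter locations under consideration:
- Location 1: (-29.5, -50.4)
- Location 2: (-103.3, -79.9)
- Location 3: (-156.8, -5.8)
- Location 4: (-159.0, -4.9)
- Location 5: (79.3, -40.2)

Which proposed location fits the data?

Location 5

For each candidate, compare |candidate − station| to the reported distance:
Location 1: residuals COR 53.3, HAWA 46.2, PFO 72.3 → max 72.3 km
Location 2: residuals COR 132.5, HAWA 114.7, PFO 148.2 → max 148.2 km
Location 3: residuals COR 169.0, HAWA 109.5, PFO 161.2 → max 169.0 km
Location 4: residuals COR 171.2, HAWA 111.0, PFO 163.0 → max 171.2 km
Location 5: residuals COR 0.1, HAWA 0.0, PFO 0.0 → max 0.1 km
Only Location 5 has all residuals ≈ 0.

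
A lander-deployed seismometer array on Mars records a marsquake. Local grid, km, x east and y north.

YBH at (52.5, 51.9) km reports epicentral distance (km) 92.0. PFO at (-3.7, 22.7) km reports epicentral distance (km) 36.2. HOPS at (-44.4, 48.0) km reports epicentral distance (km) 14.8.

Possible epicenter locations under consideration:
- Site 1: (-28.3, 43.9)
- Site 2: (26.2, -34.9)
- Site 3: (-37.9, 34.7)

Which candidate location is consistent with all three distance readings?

Site 3

For each candidate, compare |candidate − station| to the reported distance:
Site 1: residuals YBH 10.8, PFO 3.7, HOPS 1.8 → max 10.8 km
Site 2: residuals YBH 1.3, PFO 28.7, HOPS 94.1 → max 94.1 km
Site 3: residuals YBH 0.0, PFO 0.0, HOPS 0.0 → max 0.0 km
Only Site 3 has all residuals ≈ 0.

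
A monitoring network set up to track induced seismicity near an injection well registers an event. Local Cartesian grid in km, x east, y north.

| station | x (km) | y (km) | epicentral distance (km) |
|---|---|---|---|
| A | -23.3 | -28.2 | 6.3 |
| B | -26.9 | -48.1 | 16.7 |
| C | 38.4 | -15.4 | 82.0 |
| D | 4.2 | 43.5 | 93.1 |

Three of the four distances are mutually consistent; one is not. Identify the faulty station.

A

Solve using three stations at a time. Using B, C, D (subtract circle equations pairwise → linear system) gives (x, y) ≈ (-40.3, -38.2).
Distances from that point to each station vs reported:
  A: calculated 19.8 vs reported 6.3 → residual 13.5 km
  B: calculated 16.7 vs reported 16.7 → residual 0.0 km
  C: calculated 82.0 vs reported 82.0 → residual 0.0 km
  D: calculated 93.1 vs reported 93.1 → residual 0.0 km
B, C, D are mutually consistent (residuals ≈ 0); A is off by 13.5 km.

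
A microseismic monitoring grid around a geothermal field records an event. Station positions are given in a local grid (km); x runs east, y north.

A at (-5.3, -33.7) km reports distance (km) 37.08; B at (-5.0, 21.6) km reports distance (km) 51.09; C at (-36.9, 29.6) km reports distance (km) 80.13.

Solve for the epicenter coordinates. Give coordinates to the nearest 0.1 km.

(28.0, -17.4)

Circle about each station: (x + 5.3)² + (y + 33.7)² = 37.08²; (x + 5.0)² + (y − 21.6)² = 51.09²; (x + 36.9)² + (y − 29.6)² = 80.13².
Subtracting pairs of circle equations eliminates x²+y² and gives linear equations (the radical axes):
0.6 x + 110.6 y = -1907.48
-63.2 x + 126.6 y = -3971.90
Solving the 2×2 system: x ≈ 28.0, y ≈ -17.4 km.
Check against A (with the unrounded x, y): √((x + 5.3)²+(y + 33.7)²) = 37.07 ≈ 37.08 km. ✓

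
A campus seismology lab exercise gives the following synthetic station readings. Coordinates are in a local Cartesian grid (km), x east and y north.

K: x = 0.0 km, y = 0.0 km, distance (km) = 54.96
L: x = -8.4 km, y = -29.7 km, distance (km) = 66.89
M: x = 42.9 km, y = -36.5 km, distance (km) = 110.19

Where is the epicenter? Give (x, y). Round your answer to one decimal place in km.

(-50.1, 22.6)

Circle about each station: x² + y² = 54.96²; (x + 8.4)² + (y + 29.7)² = 66.89²; (x − 42.9)² + (y + 36.5)² = 110.19².
Subtracting the K equation from the L and M equations removes the quadratic terms:
-16.8 x − 59.4 y = -501.02
85.8 x − 73.0 y = -5948.57
Solving the 2×2 system: x ≈ -50.1, y ≈ 22.6 km.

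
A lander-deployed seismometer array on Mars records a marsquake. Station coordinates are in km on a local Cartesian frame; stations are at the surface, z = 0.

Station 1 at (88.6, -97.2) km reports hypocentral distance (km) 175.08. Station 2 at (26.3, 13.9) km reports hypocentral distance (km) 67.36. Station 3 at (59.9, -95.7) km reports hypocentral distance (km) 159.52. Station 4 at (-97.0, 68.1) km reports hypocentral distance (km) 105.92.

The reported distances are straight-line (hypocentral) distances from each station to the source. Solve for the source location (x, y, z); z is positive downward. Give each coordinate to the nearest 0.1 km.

x ≈ -9.4 km, y ≈ 38.4 km, depth ≈ 51.6 km

Each station gives a sphere (x−x_i)² + (y−y_i)² + z² = d_i² (stations at z=0).
Subtracting the Station 1 sphere from Station 2 and Station 3: z² cancels, leaving linear equations in x and y:
-124.6 x + 222.2 y = 9702.74
-57.4 x + 3.0 y = 655.08
Solving: x ≈ -9.406, y ≈ 38.392 km (keep extra digits for the depth step; rounded: -9.4, 38.4).
Then from the Station 1 sphere: z² = 175.08² − (x − 88.6)² − (y + 97.2)² with x = -9.406, y = 38.392, so z ≈ 51.601 ≈ 51.6 km.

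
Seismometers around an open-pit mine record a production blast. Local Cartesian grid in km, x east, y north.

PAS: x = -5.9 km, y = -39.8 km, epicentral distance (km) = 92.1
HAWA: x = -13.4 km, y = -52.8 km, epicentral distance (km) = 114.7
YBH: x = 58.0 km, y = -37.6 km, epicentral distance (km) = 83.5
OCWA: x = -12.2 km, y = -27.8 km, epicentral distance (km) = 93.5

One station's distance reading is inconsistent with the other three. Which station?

PAS

Solve using three stations at a time. Using HAWA, YBH, OCWA (subtract circle equations pairwise → linear system) gives (x, y) ≈ (46.4, 45.1).
Distances from that point to each station vs reported:
  PAS: calculated 99.7 vs reported 92.1 → residual 7.6 km
  HAWA: calculated 114.7 vs reported 114.7 → residual 0.0 km
  YBH: calculated 83.5 vs reported 83.5 → residual 0.0 km
  OCWA: calculated 93.5 vs reported 93.5 → residual 0.0 km
HAWA, YBH, OCWA are mutually consistent (residuals ≈ 0); PAS is off by 7.6 km.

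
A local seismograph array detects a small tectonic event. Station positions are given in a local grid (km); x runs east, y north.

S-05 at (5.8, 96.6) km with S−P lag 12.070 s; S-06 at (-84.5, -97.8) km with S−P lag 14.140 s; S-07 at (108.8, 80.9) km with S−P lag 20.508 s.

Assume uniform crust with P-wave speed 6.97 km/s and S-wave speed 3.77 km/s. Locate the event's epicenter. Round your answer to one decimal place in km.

-44.5 km east, 11.2 km north

Distance from S−P lag: d = Δt · v_P v_S / (v_P − v_S) = Δt · (6.97·3.77)/(6.97−3.77) ≈ 8.2115·Δt.
So d_S-05 = 99.11, d_S-06 = 116.11, d_S-07 = 168.40 km.
Circle about each station: (x − 5.8)² + (y − 96.6)² = 99.11²; (x + 84.5)² + (y + 97.8)² = 116.11²; (x − 108.8)² + (y − 80.9)² = 168.40².
Subtracting the S-05 equation from the S-06 and S-07 equations removes the quadratic terms:
-180.6 x − 388.8 y = 3681.15
206.0 x − 31.4 y = -9518.72
Solving the 2×2 system: x ≈ -44.5, y ≈ 11.2 km.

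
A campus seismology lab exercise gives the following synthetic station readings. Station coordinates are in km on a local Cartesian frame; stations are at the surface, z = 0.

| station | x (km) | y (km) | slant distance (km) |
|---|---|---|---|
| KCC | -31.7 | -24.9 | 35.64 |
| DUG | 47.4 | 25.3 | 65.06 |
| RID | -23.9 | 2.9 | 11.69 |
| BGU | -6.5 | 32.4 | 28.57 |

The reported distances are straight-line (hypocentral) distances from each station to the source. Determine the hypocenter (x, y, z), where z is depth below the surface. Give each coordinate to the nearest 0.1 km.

(-14.3, 5.6, 6.1)

Each station gives a sphere (x−x_i)² + (y−y_i)² + z² = d_i² (stations at z=0).
Subtracting the KCC sphere from DUG and RID: z² cancels, leaving linear equations in x and y:
158.2 x + 100.4 y = -1700.64
15.6 x + 55.6 y = 88.27
Solving: x ≈ -14.305, y ≈ 5.601 km (keep extra digits for the depth step; rounded: -14.3, 5.6).
Then from the KCC sphere: z² = 35.64² − (x + 31.7)² − (y + 24.9)² with x = -14.305, y = 5.601, so z ≈ 6.108 ≈ 6.1 km.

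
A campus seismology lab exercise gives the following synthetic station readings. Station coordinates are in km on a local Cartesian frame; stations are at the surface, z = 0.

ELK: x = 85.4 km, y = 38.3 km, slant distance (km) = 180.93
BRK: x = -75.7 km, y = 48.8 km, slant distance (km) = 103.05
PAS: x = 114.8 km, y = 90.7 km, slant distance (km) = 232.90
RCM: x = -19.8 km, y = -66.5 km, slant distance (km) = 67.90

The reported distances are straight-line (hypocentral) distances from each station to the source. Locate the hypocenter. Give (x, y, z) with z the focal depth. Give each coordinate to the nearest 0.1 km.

Each station gives a sphere (x−x_i)² + (y−y_i)² + z² = d_i² (stations at z=0).
Subtracting the ELK sphere from BRK and PAS: z² cancels, leaving linear equations in x and y:
-322.2 x + 21.0 y = 21468.24
58.8 x + 104.8 y = -8861.27
Solving: x ≈ -69.596, y ≈ -45.506 km (keep extra digits for the depth step; rounded: -69.6, -45.5).
Then from the ELK sphere: z² = 180.93² − (x − 85.4)² − (y − 38.3)² with x = -69.596, y = -45.506, so z ≈ 41.091 ≈ 41.1 km.

(-69.6, -45.5, 41.1)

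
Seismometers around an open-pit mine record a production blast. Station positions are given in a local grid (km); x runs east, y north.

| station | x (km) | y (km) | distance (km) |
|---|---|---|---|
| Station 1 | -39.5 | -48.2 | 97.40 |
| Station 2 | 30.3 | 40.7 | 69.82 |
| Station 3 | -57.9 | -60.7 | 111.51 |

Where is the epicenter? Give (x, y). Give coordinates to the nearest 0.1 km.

Circle about each station: (x + 39.5)² + (y + 48.2)² = 97.40²; (x − 30.3)² + (y − 40.7)² = 69.82²; (x + 57.9)² + (y + 60.7)² = 111.51².
Subtracting pairs of circle equations eliminates x²+y² and gives linear equations (the radical axes):
139.6 x + 177.8 y = 3303.02
-36.8 x − 25.0 y = 205.69
Solving the 2×2 system: x ≈ -39.0, y ≈ 49.2 km.

(-39.0, 49.2)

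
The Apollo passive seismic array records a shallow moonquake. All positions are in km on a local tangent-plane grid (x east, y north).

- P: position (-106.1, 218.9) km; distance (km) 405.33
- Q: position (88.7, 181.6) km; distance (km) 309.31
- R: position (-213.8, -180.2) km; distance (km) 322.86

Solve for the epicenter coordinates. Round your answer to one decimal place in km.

Circle about each station: (x + 106.1)² + (y − 218.9)² = 405.33²; (x − 88.7)² + (y − 181.6)² = 309.31²; (x + 213.8)² + (y + 180.2)² = 322.86².
Subtracting the P equation from the Q and R equations removes the quadratic terms:
389.6 x − 74.6 y = 50291.56
-215.4 x − 798.2 y = 79061.89
Solving the 2×2 system: x ≈ 104.7, y ≈ -127.3 km.
Check against P (with the unrounded x, y): √((x + 106.1)²+(y − 218.9)²) = 405.34 ≈ 405.33 km. ✓

104.7 km east, -127.3 km north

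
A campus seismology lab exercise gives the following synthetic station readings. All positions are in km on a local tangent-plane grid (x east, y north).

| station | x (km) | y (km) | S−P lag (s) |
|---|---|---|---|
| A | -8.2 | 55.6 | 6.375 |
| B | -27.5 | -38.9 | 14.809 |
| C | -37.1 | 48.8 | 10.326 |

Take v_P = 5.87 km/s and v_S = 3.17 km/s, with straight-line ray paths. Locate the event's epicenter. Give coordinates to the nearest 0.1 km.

33.8 km east, 42.7 km north

Distance from S−P lag: d = Δt · v_P v_S / (v_P − v_S) = Δt · (5.87·3.17)/(5.87−3.17) ≈ 6.8918·Δt.
So d_A = 43.94, d_B = 102.06, d_C = 71.16 km.
Circle about each station: (x + 8.2)² + (y − 55.6)² = 43.94²; (x + 27.5)² + (y + 38.9)² = 102.06²; (x + 37.1)² + (y − 48.8)² = 71.16².
Subtracting the A equation from the B and C equations removes the quadratic terms:
-38.6 x − 189.0 y = -9374.66
-57.8 x − 13.6 y = -2533.77
Solving the 2×2 system: x ≈ 33.8, y ≈ 42.7 km.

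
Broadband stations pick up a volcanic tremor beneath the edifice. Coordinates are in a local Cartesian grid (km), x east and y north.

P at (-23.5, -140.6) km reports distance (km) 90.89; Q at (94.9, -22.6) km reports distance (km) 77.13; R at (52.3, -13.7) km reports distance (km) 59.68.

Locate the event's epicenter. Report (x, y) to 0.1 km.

34.6 km east, -70.7 km north

Circle about each station: (x + 23.5)² + (y + 140.6)² = 90.89²; (x − 94.9)² + (y + 22.6)² = 77.13²; (x − 52.3)² + (y + 13.7)² = 59.68².
Subtracting pairs of circle equations eliminates x²+y² and gives linear equations (the radical axes):
236.8 x + 236.0 y = -8491.88
151.6 x + 253.8 y = -12698.34
Solving the 2×2 system: x ≈ 34.6, y ≈ -70.7 km.
Check against P (with the unrounded x, y): √((x + 23.5)²+(y + 140.6)²) = 90.89 ≈ 90.89 km. ✓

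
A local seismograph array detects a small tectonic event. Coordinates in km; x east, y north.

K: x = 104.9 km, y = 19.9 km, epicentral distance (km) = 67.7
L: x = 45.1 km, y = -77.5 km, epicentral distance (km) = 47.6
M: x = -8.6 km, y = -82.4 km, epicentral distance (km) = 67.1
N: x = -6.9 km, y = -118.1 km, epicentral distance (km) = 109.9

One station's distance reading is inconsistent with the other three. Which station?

M

Solve using three stations at a time. Using K, L, N (subtract circle equations pairwise → linear system) gives (x, y) ≈ (63.2, -33.5).
Distances from that point to each station vs reported:
  K: calculated 67.7 vs reported 67.7 → residual 0.0 km
  L: calculated 47.6 vs reported 47.6 → residual 0.0 km
  M: calculated 86.9 vs reported 67.1 → residual 19.8 km
  N: calculated 109.9 vs reported 109.9 → residual 0.0 km
K, L, N are mutually consistent (residuals ≈ 0); M is off by 19.8 km.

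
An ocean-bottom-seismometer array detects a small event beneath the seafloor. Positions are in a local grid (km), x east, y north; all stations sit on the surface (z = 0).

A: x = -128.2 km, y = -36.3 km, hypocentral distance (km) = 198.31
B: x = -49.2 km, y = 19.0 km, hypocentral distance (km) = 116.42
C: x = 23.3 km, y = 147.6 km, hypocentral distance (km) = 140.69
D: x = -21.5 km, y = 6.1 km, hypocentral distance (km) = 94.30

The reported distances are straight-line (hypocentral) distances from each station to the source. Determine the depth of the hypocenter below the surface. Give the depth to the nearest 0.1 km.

depth ≈ 55.5 km

Each station gives a sphere (x−x_i)² + (y−y_i)² + z² = d_i² (stations at z=0).
Subtracting the A sphere from B and C: z² cancels, leaving linear equations in x and y:
158.0 x + 110.6 y = 10801.95
303.0 x + 367.8 y = 24108.90
Solving: x ≈ 53.109, y ≈ 21.797 km (keep extra digits for the depth step; rounded: 53.1, 21.8).
Then from the A sphere: z² = 198.31² − (x + 128.2)² − (y + 36.3)² with x = 53.109, y = 21.797, so z ≈ 55.486 ≈ 55.5 km.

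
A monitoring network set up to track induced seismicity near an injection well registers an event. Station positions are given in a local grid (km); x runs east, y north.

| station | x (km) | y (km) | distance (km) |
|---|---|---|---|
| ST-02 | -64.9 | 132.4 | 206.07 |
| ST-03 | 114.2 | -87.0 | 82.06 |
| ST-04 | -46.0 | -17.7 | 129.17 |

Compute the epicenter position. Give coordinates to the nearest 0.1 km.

Circle about each station: (x + 64.9)² + (y − 132.4)² = 206.07²; (x − 114.2)² + (y + 87.0)² = 82.06²; (x + 46.0)² + (y + 17.7)² = 129.17².
Subtracting the ST-02 equation from the ST-03 and ST-04 equations removes the quadratic terms:
358.2 x − 438.8 y = 34599.87
37.8 x − 300.2 y = 6467.48
Solving the 2×2 system: x ≈ 83.0, y ≈ -11.1 km.

83.0 km east, -11.1 km north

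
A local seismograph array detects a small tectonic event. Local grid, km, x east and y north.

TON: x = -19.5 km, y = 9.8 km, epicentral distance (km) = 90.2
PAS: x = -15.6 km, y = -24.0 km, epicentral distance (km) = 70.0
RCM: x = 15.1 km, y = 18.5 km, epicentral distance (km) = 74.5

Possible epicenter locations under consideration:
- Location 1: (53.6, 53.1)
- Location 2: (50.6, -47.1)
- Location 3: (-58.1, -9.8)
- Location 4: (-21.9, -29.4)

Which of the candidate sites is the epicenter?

For each candidate, compare |candidate − station| to the reported distance:
Location 1: residuals TON 5.2, PAS 33.6, RCM 22.7 → max 33.6 km
Location 2: residuals TON 0.1, PAS 0.1, RCM 0.1 → max 0.1 km
Location 3: residuals TON 46.9, PAS 25.2, RCM 4.0 → max 46.9 km
Location 4: residuals TON 50.9, PAS 61.7, RCM 14.0 → max 61.7 km
Only Location 2 has all residuals ≈ 0.

Location 2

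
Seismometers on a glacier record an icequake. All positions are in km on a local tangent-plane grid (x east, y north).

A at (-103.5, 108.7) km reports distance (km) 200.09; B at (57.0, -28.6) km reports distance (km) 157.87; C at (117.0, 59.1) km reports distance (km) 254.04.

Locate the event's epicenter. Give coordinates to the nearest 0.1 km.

x ≈ -88.1 km, y ≈ -90.8 km

Circle about each station: (x + 103.5)² + (y − 108.7)² = 200.09²; (x − 57.0)² + (y + 28.6)² = 157.87²; (x − 117.0)² + (y − 59.1)² = 254.04².
Subtracting the A equation from the B and C equations removes the quadratic terms:
321.0 x − 274.6 y = -3347.91
441.0 x − 99.2 y = -29846.44
Solving the 2×2 system: x ≈ -88.1, y ≈ -90.8 km.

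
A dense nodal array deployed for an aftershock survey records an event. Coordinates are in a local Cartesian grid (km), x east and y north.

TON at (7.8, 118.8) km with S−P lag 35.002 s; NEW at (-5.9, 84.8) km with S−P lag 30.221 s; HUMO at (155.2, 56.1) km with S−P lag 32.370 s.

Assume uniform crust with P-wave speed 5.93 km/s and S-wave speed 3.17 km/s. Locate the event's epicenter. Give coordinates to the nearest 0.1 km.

Distance from S−P lag: d = Δt · v_P v_S / (v_P − v_S) = Δt · (5.93·3.17)/(5.93−3.17) ≈ 6.8109·Δt.
So d_TON = 238.40, d_NEW = 205.83, d_HUMO = 220.47 km.
Circle about each station: (x − 7.8)² + (y − 118.8)² = 238.40²; (x + 5.9)² + (y − 84.8)² = 205.83²; (x − 155.2)² + (y − 56.1)² = 220.47².
Subtracting pairs of circle equations eliminates x²+y² and gives linear equations (the radical axes):
-27.4 x − 68.0 y = 7520.14
294.8 x − 125.4 y = 21287.51
Solving the 2×2 system: x ≈ 21.5, y ≈ -119.2 km.

x ≈ 21.5 km, y ≈ -119.2 km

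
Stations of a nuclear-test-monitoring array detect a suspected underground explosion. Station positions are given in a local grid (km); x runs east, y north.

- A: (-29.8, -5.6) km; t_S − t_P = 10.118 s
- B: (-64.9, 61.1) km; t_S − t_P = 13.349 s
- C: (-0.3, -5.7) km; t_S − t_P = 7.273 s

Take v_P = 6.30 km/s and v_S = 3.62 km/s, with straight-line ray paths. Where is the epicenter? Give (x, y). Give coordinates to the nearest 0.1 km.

Distance from S−P lag: d = Δt · v_P v_S / (v_P − v_S) = Δt · (6.30·3.62)/(6.30−3.62) ≈ 8.5097·Δt.
So d_A = 86.10, d_B = 113.60, d_C = 61.89 km.
Circle about each station: (x + 29.8)² + (y + 5.6)² = 86.10²; (x + 64.9)² + (y − 61.1)² = 113.60²; (x + 0.3)² + (y + 5.7)² = 61.89².
Subtracting the A equation from the B and C equations removes the quadratic terms:
-70.2 x + 133.4 y = 1534.07
59.0 x − 0.2 y = 2696.02
Solving the 2×2 system: x ≈ 45.8, y ≈ 35.6 km.
Check against A (with the unrounded x, y): √((x + 29.8)²+(y + 5.6)²) = 86.12 ≈ 86.10 km. ✓

45.8 km east, 35.6 km north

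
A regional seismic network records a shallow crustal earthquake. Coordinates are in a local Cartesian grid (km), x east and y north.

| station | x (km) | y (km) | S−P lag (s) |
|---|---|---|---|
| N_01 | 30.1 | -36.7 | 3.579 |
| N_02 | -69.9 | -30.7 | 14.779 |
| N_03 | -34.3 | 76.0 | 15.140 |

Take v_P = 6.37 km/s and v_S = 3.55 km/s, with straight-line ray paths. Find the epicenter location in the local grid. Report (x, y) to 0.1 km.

x ≈ 47.4 km, y ≈ -13.8 km

Distance from S−P lag: d = Δt · v_P v_S / (v_P − v_S) = Δt · (6.37·3.55)/(6.37−3.55) ≈ 8.0190·Δt.
So d_N_01 = 28.70, d_N_02 = 118.51, d_N_03 = 121.41 km.
Circle about each station: (x − 30.1)² + (y + 36.7)² = 28.70²; (x + 69.9)² + (y + 30.7)² = 118.51²; (x + 34.3)² + (y − 76.0)² = 121.41².
Subtracting pairs of circle equations eliminates x²+y² and gives linear equations (the radical axes):
-200.0 x + 12.0 y = -9645.33
-128.8 x + 225.4 y = -9217.11
Solving the 2×2 system: x ≈ 47.4, y ≈ -13.8 km.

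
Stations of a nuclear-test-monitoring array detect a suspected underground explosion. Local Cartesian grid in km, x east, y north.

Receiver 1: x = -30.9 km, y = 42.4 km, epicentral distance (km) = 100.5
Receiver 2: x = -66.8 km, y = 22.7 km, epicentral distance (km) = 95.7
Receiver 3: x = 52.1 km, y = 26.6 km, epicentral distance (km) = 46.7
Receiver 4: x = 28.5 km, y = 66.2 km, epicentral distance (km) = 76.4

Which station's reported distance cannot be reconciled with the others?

Solve using three stations at a time. Using Receiver 2, Receiver 3, Receiver 4 (subtract circle equations pairwise → linear system) gives (x, y) ≈ (23.1, -10.0).
Distances from that point to each station vs reported:
  Receiver 1: calculated 75.3 vs reported 100.5 → residual 25.2 km
  Receiver 2: calculated 95.7 vs reported 95.7 → residual 0.0 km
  Receiver 3: calculated 46.7 vs reported 46.7 → residual 0.0 km
  Receiver 4: calculated 76.4 vs reported 76.4 → residual 0.0 km
Receiver 2, Receiver 3, Receiver 4 are mutually consistent (residuals ≈ 0); Receiver 1 is off by 25.2 km.

Receiver 1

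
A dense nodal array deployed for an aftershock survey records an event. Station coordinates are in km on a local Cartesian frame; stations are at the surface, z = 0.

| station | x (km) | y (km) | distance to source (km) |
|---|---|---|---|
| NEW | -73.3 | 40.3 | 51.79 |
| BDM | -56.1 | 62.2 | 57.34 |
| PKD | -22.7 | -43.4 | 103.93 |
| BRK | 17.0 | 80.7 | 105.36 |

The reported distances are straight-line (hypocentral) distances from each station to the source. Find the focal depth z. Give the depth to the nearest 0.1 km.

50.9 km

Each station gives a sphere (x−x_i)² + (y−y_i)² + z² = d_i² (stations at z=0).
Subtracting the NEW sphere from BDM and PKD: z² cancels, leaving linear equations in x and y:
34.4 x + 43.8 y = -586.60
101.2 x − 167.4 y = -12717.37
Solving: x ≈ -64.293, y ≈ 37.102 km (keep extra digits for the depth step; rounded: -64.3, 37.1).
Then from the NEW sphere: z² = 51.79² − (x + 73.3)² − (y − 40.3)² with x = -64.293, y = 37.102, so z ≈ 50.900 ≈ 50.9 km.
Check against BRK (with the unrounded solution): distance 105.36 ≈ 105.36 km. ✓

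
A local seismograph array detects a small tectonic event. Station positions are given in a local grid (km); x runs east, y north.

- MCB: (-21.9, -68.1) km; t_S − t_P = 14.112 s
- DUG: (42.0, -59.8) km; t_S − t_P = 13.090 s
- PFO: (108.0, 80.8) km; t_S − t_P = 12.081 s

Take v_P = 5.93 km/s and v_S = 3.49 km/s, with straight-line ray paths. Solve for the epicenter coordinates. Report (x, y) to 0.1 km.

Distance from S−P lag: d = Δt · v_P v_S / (v_P − v_S) = Δt · (5.93·3.49)/(5.93−3.49) ≈ 8.4818·Δt.
So d_MCB = 119.70, d_DUG = 111.03, d_PFO = 102.47 km.
Circle about each station: (x + 21.9)² + (y + 68.1)² = 119.70²; (x − 42.0)² + (y + 59.8)² = 111.03²; (x − 108.0)² + (y − 80.8)² = 102.47².
Subtracting pairs of circle equations eliminates x²+y² and gives linear equations (the radical axes):
127.8 x + 16.6 y = 2223.25
259.8 x + 297.8 y = 16903.41
Solving the 2×2 system: x ≈ 11.3, y ≈ 46.9 km.

x ≈ 11.3 km, y ≈ 46.9 km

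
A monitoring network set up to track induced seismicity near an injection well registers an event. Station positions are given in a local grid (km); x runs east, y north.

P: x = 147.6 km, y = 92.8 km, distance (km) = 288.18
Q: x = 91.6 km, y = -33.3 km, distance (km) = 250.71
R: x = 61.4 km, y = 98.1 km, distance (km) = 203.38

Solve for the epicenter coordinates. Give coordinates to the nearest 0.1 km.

-139.2 km east, 64.6 km north

Circle about each station: (x − 147.6)² + (y − 92.8)² = 288.18²; (x − 91.6)² + (y + 33.3)² = 250.71²; (x − 61.4)² + (y − 98.1)² = 203.38².
Subtracting pairs of circle equations eliminates x²+y² and gives linear equations (the radical axes):
-112.0 x − 252.2 y = -705.94
-172.4 x + 10.6 y = 24680.26
Solving the 2×2 system: x ≈ -139.2, y ≈ 64.6 km.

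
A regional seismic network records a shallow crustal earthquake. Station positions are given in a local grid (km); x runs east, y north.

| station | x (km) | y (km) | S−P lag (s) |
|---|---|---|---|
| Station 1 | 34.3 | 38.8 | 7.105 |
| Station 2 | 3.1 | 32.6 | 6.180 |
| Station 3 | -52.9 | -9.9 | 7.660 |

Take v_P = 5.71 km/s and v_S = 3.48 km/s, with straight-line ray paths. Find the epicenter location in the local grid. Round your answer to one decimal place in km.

Distance from S−P lag: d = Δt · v_P v_S / (v_P − v_S) = Δt · (5.71·3.48)/(5.71−3.48) ≈ 8.9107·Δt.
So d_Station 1 = 63.31, d_Station 2 = 55.07, d_Station 3 = 68.26 km.
Circle about each station: (x − 34.3)² + (y − 38.8)² = 63.31²; (x − 3.1)² + (y − 32.6)² = 55.07²; (x + 52.9)² + (y + 9.9)² = 68.26².
Subtracting pairs of circle equations eliminates x²+y² and gives linear equations (the radical axes):
-62.4 x − 12.4 y = -634.11
-174.4 x − 97.4 y = -436.78
Solving the 2×2 system: x ≈ 14.4, y ≈ -21.3 km.

x ≈ 14.4 km, y ≈ -21.3 km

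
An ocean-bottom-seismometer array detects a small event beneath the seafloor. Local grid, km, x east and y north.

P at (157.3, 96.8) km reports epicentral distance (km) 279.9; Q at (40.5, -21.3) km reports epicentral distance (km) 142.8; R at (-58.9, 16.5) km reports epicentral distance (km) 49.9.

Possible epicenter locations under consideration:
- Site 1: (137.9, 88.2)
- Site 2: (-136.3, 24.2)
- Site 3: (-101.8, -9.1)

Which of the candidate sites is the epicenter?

For each candidate, compare |candidate − station| to the reported distance:
Site 1: residuals P 258.7, Q 3.8, R 159.6 → max 258.7 km
Site 2: residuals P 22.5, Q 39.8, R 27.9 → max 39.8 km
Site 3: residuals P 0.0, Q 0.0, R 0.1 → max 0.1 km
Only Site 3 has all residuals ≈ 0.

Site 3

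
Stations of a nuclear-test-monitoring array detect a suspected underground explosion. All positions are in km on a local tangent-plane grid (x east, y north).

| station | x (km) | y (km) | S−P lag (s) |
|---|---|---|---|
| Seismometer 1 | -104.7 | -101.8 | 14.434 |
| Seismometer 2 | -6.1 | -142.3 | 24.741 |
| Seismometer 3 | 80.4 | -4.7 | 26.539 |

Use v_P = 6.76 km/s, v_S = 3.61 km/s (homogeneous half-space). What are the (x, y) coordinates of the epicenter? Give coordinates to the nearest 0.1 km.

(-124.8, 8.2)

Distance from S−P lag: d = Δt · v_P v_S / (v_P − v_S) = Δt · (6.76·3.61)/(6.76−3.61) ≈ 7.7472·Δt.
So d_Seismometer 1 = 111.82, d_Seismometer 2 = 191.67, d_Seismometer 3 = 205.60 km.
Circle about each station: (x + 104.7)² + (y + 101.8)² = 111.82²; (x + 6.1)² + (y + 142.3)² = 191.67²; (x − 80.4)² + (y + 4.7)² = 205.60².
Subtracting the Seismometer 1 equation from the Seismometer 2 and Seismometer 3 equations removes the quadratic terms:
197.2 x − 81.0 y = -25272.51
370.2 x + 194.2 y = -44606.73
Solving the 2×2 system: x ≈ -124.8, y ≈ 8.2 km.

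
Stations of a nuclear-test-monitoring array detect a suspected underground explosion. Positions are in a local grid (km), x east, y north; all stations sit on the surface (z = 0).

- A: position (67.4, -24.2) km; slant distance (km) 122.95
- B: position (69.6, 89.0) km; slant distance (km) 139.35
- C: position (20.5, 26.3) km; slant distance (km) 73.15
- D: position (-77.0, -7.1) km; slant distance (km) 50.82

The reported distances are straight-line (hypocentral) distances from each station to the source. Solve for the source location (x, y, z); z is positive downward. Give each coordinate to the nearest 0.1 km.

Each station gives a sphere (x−x_i)² + (y−y_i)² + z² = d_i² (stations at z=0).
Subtracting the A sphere from B and C: z² cancels, leaving linear equations in x and y:
4.4 x + 226.4 y = 3335.04
-93.8 x + 101.0 y = 5749.32
Solving: x ≈ -44.501, y ≈ 15.596 km (keep extra digits for the depth step; rounded: -44.5, 15.6).
Then from the A sphere: z² = 122.95² − (x − 67.4)² − (y + 24.2)² with x = -44.501, y = 15.596, so z ≈ 31.799 ≈ 31.8 km.
Check against D (with the unrounded solution): distance 50.82 ≈ 50.82 km. ✓

x ≈ -44.5 km, y ≈ 15.6 km, depth ≈ 31.8 km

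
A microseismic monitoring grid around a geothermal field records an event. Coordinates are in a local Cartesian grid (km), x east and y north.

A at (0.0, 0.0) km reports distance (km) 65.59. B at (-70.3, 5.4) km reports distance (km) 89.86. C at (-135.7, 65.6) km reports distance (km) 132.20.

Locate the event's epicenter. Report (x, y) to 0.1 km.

Circle about each station: x² + y² = 65.59²; (x + 70.3)² + (y − 5.4)² = 89.86²; (x + 135.7)² + (y − 65.6)² = 132.20².
Subtracting pairs of circle equations eliminates x²+y² and gives linear equations (the radical axes):
-140.6 x + 10.8 y = 1198.48
-271.4 x + 131.2 y = 9543.06
Solving the 2×2 system: x ≈ -3.5, y ≈ 65.5 km.

-3.5 km east, 65.5 km north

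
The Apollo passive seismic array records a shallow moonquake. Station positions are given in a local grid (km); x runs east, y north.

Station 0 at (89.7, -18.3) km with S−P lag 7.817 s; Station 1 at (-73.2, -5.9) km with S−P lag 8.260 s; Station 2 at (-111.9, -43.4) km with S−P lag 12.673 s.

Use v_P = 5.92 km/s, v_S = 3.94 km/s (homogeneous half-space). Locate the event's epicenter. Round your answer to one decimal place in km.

x ≈ 14.9 km, y ≈ 35.4 km

Distance from S−P lag: d = Δt · v_P v_S / (v_P − v_S) = Δt · (5.92·3.94)/(5.92−3.94) ≈ 11.7802·Δt.
So d_Station 0 = 92.09, d_Station 1 = 97.30, d_Station 2 = 149.29 km.
Circle about each station: (x − 89.7)² + (y + 18.3)² = 92.09²; (x + 73.2)² + (y + 5.9)² = 97.30²; (x + 111.9)² + (y + 43.4)² = 149.29².
Subtracting the Station 0 equation from the Station 1 and Station 2 equations removes the quadratic terms:
-325.8 x + 24.8 y = -3974.65
-403.2 x − 50.2 y = -7782.75
Solving the 2×2 system: x ≈ 14.9, y ≈ 35.4 km.
Check against Station 0 (with the unrounded x, y): √((x − 89.7)²+(y + 18.3)²) = 92.09 ≈ 92.09 km. ✓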